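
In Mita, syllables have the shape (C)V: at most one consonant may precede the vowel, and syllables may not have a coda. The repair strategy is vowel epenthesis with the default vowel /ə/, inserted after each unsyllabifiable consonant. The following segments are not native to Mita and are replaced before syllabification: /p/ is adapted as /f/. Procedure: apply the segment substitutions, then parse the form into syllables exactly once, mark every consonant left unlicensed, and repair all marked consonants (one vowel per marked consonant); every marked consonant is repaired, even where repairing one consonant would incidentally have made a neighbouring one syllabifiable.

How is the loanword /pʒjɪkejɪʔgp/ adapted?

Substitution: /p/ → /f/, giving /fʒjɪkejɪʔgf/.
Under (C)V, the unsyllabifiable consonants are /f/, /ʒ/, /ʔ/, /g/, /f/ (no codas are permitted; onsets are limited to one consonant).
Epenthesis after each stranded consonant: /f/ → /fə/, /ʒ/ → /ʒə/, /ʔ/ → /ʔə/, /g/ → /gə/, /f/ → /fə/.

fəʒəjɪkejɪʔəgəfə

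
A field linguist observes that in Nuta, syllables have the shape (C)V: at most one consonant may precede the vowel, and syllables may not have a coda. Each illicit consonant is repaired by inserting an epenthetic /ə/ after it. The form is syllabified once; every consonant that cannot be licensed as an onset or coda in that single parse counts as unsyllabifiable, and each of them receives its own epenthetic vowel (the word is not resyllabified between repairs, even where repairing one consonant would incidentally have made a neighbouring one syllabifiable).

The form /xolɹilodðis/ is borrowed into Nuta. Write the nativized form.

xoləɹilodəðisə

Syllabifying with onset maximization leaves /l/, /d/, /s/ stranded (no codas are permitted; onsets are limited to one consonant).
Inserting the epenthetic vowel yields /l/ → /lə/, /d/ → /də/, /s/ → /sə/.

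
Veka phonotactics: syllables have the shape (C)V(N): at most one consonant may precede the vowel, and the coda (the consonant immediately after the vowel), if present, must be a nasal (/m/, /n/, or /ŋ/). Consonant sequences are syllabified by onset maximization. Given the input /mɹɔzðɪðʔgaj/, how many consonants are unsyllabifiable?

5

Syllabifying with onset maximization leaves /m/, /z/, /ð/, /ʔ/, /j/ stranded (only a nasal (/m/, /n/, or /ŋ/) is licensed in coda position; onsets are limited to one consonant).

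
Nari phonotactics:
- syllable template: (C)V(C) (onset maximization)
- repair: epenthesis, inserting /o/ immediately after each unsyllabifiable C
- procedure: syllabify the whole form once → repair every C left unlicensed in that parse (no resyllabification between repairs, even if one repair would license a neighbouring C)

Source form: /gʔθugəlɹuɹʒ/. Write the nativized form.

Under (C)V(C), the unsyllabifiable consonants are /g/, /ʔ/, /ʒ/ (at most one coda consonant is licensed; onsets are limited to one consonant).
Epenthesis after each stranded consonant: /g/ → /go/, /ʔ/ → /ʔo/, /ʒ/ → /ʒo/.

goʔoθugəlɹuɹʒo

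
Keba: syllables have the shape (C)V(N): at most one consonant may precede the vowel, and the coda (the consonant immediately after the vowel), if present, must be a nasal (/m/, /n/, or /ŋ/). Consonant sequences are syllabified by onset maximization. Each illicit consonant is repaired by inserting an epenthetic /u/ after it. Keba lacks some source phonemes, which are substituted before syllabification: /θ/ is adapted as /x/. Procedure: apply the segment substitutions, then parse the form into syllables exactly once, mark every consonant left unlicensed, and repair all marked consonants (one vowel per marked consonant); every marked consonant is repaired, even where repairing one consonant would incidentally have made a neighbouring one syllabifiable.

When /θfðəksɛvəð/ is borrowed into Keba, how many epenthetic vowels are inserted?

After substitution the input is /xfðəksɛvəð/.
The unsyllabifiable consonants are /x/, /f/, /k/, /ð/; each receives one epenthetic vowel.

4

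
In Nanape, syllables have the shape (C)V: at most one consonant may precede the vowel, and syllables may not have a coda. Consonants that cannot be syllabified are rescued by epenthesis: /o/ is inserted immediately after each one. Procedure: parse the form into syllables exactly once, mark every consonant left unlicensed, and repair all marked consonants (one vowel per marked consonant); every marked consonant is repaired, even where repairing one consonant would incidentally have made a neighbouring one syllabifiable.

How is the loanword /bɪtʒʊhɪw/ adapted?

Under (C)V, the unsyllabifiable consonants are /t/, /w/ (no codas are permitted; onsets are limited to one consonant).
Each unlicensed consonant becomes the onset of a new syllable: /t/ → /to/, /w/ → /wo/.

bɪtoʒʊhɪwo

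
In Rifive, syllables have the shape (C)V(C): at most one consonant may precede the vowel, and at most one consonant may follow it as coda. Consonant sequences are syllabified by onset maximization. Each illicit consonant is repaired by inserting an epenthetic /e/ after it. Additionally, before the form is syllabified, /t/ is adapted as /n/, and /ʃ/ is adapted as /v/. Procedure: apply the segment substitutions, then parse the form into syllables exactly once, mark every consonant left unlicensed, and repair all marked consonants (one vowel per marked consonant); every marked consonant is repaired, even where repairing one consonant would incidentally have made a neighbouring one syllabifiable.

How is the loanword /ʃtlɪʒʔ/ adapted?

Substitution: /ʃ/ → /v/, /t/ → /n/, giving /vnlɪʒʔ/.
Syllabifying with onset maximization leaves /v/, /n/, /ʔ/ stranded (at most one coda consonant is licensed; onsets are limited to one consonant).
Inserting the epenthetic vowel yields /v/ → /ve/, /n/ → /ne/, /ʔ/ → /ʔe/.

venelɪʒʔe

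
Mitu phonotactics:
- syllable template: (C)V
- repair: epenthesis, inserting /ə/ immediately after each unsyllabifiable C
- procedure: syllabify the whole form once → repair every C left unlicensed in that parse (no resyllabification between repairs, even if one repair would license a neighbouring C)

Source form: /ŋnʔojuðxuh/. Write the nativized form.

Under (C)V, the unsyllabifiable consonants are /ŋ/, /n/, /ð/, /h/ (no codas are permitted; onsets are limited to one consonant).
Inserting the epenthetic vowel yields /ŋ/ → /ŋə/, /n/ → /nə/, /ð/ → /ðə/, /h/ → /hə/.

ŋənəʔojuðəxuhə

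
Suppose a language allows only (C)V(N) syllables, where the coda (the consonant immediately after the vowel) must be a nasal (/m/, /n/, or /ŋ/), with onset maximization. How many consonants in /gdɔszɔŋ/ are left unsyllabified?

2

Syllabifying with onset maximization leaves /g/, /s/ stranded (only a nasal (/m/, /n/, or /ŋ/) is licensed in coda position; onsets are limited to one consonant).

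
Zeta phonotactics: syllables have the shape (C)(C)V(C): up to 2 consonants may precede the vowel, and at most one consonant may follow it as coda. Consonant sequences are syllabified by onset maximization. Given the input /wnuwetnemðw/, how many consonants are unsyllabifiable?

2

Syllabifying with onset maximization leaves /ð/, /w/ stranded (at most one coda consonant is licensed; onsets may contain at most 2 consonants).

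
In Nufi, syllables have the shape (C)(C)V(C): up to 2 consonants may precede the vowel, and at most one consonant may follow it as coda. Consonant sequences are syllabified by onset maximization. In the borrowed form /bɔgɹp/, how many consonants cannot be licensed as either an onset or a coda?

2

The consonants /ɹ/, /p/ cannot be parsed into a legal (C)(C)V(C) syllable (at most one coda consonant is licensed; onsets may contain at most 2 consonants).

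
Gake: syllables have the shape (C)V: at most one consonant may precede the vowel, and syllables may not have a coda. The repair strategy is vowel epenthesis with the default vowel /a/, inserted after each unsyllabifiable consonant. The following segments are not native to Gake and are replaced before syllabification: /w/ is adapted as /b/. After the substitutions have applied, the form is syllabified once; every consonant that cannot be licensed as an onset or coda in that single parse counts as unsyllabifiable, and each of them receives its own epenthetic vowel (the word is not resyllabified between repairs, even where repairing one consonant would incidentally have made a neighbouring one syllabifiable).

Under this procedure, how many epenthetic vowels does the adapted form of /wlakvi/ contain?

2

After substitution the input is /blakvi/.
The unsyllabifiable consonants are /b/, /k/; each receives one epenthetic vowel.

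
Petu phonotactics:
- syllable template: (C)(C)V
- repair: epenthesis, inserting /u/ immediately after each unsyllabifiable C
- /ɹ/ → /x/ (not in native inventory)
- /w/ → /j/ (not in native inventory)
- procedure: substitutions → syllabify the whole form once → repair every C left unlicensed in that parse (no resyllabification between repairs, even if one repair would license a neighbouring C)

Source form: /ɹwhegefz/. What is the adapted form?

Substitution: /ɹ/ → /x/, /w/ → /j/, giving /xjhegefz/.
Syllabifying with onset maximization leaves /x/, /f/, /z/ stranded (no codas are permitted; onsets may contain at most 2 consonants).
Epenthesis after each stranded consonant: /x/ → /xu/, /f/ → /fu/, /z/ → /zu/.

xujhegefuzu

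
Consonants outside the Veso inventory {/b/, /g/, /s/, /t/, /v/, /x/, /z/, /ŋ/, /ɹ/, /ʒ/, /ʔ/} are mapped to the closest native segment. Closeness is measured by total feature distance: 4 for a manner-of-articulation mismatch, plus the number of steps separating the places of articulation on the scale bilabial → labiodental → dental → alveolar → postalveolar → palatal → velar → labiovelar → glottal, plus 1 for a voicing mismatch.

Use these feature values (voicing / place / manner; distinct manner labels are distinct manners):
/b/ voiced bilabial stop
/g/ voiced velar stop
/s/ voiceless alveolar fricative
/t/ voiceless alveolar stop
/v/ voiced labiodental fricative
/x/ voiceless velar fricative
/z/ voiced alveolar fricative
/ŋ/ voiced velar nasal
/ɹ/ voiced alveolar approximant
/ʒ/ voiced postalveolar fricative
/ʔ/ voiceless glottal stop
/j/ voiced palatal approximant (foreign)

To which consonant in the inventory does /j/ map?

/ɹ/ is closest: same manner (approximant), place distance 2 (palatal→alveolar), same voicing; total 2. Next closest is /g/ at distance 5.

ɹ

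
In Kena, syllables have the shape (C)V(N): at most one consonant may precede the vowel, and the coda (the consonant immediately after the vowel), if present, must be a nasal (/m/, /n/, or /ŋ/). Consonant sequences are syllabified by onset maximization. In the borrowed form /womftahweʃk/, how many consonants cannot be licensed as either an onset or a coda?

Syllabifying with onset maximization leaves /f/, /h/, /ʃ/, /k/ stranded (only a nasal (/m/, /n/, or /ŋ/) is licensed in coda position; onsets are limited to one consonant).

4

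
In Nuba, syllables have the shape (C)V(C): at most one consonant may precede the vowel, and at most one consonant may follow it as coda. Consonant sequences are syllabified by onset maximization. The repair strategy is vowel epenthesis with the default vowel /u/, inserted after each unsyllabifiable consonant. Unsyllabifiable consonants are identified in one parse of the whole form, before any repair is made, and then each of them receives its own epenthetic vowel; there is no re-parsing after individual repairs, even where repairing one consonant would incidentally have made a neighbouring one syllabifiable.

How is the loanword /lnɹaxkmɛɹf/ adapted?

lunuɹaxkumɛɹfu

Syllabifying with onset maximization leaves /l/, /n/, /k/, /f/ stranded (at most one coda consonant is licensed; onsets are limited to one consonant).
Inserting the epenthetic vowel yields /l/ → /lu/, /n/ → /nu/, /k/ → /ku/, /f/ → /fu/.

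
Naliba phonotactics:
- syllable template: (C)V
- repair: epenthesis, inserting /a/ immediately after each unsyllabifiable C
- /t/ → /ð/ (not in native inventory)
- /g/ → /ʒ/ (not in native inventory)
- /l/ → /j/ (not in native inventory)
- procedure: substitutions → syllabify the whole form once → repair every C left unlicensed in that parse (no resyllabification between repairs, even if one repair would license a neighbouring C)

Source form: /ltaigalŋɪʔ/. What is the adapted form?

jaðaiʒajaŋɪʔa

Substitution: /l/ → /j/, /t/ → /ð/, /g/ → /ʒ/, giving /jðaiʒajŋɪʔ/.
The consonants /j/, /j/, /ʔ/ cannot be parsed into a legal (C)V syllable (no codas are permitted; onsets are limited to one consonant).
Epenthesis after each stranded consonant: /j/ → /ja/, /j/ → /ja/, /ʔ/ → /ʔa/.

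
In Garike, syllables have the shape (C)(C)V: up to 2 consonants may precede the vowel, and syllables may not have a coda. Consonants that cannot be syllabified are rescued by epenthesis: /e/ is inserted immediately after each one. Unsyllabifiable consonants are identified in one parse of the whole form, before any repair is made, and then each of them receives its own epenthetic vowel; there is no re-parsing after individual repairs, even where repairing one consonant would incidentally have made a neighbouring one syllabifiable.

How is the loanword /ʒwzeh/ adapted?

Under (C)(C)V, the unsyllabifiable consonants are /ʒ/, /h/ (no codas are permitted; onsets may contain at most 2 consonants).
Each unlicensed consonant becomes the onset of a new syllable: /ʒ/ → /ʒe/, /h/ → /he/.

ʒewzehe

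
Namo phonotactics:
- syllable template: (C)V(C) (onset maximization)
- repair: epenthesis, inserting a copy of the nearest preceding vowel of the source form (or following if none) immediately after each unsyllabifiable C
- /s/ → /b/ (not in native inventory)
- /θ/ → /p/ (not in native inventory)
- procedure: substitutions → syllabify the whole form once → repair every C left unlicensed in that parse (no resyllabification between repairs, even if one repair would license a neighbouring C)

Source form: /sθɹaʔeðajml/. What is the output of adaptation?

Substitution: /s/ → /b/, /θ/ → /p/, giving /bpɹaʔeðajml/.
The consonants /b/, /p/, /m/, /l/ cannot be parsed into a legal (C)V(C) syllable (at most one coda consonant is licensed; onsets are limited to one consonant).
Inserting the epenthetic vowel yields /b/ → /ba/, /p/ → /pa/, /m/ → /ma/, /l/ → /la/.

bapaɹaʔeðajmala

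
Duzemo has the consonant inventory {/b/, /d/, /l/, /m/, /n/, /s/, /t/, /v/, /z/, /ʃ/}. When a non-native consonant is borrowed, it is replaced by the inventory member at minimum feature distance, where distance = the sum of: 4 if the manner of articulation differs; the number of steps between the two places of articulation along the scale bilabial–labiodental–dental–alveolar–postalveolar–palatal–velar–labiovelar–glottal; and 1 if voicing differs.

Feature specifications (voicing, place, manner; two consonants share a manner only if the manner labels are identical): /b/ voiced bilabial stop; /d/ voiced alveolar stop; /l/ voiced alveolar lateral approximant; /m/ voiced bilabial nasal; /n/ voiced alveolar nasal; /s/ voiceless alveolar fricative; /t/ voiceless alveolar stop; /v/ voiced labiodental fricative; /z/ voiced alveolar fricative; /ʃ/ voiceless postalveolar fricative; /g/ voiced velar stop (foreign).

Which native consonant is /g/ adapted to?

d

/d/ is closest: same manner (stop), place distance 3 (velar→alveolar), same voicing; total 3. Next closest is /t/ at distance 4.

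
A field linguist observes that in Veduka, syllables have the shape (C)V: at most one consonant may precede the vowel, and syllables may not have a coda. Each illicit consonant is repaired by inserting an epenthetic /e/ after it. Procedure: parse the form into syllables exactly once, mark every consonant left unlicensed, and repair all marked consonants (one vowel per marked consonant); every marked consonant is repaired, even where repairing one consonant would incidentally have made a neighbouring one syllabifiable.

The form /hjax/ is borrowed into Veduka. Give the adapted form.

The consonants /h/, /x/ cannot be parsed into a legal (C)V syllable (no codas are permitted; onsets are limited to one consonant).
Each unlicensed consonant becomes the onset of a new syllable: /h/ → /he/, /x/ → /xe/.

hejaxe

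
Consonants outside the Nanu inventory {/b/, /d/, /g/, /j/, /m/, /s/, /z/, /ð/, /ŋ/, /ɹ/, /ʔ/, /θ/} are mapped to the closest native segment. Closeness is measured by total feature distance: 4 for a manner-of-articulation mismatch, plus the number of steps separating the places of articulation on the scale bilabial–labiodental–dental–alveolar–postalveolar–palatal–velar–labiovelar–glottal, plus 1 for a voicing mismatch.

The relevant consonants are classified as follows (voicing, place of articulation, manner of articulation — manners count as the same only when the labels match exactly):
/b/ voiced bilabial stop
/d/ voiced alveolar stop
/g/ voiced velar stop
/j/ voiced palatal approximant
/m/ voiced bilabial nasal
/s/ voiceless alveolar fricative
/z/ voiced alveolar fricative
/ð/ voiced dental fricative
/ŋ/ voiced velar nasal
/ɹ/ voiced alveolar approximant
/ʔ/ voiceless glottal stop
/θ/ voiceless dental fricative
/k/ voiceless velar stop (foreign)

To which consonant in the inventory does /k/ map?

/g/ is closest: same manner (stop), place distance 0 (velar→velar), voicing differs (+1); total 1. Next closest is /ʔ/ at distance 2.

g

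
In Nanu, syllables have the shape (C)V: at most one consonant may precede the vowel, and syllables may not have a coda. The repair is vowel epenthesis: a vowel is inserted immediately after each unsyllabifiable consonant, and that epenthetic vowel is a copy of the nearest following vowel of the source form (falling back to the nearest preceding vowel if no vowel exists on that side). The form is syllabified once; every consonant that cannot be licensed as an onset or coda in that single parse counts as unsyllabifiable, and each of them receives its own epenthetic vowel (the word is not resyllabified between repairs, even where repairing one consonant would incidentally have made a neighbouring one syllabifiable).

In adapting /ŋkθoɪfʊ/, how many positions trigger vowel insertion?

2

The unsyllabifiable consonants are /ŋ/, /k/; each receives one epenthetic vowel.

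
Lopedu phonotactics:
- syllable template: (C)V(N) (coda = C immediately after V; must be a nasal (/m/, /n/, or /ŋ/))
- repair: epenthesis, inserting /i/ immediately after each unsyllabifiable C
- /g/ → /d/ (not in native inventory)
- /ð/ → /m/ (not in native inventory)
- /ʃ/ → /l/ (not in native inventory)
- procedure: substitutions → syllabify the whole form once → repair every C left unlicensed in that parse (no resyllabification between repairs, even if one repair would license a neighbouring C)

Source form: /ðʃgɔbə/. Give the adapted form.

Substitution: /ð/ → /m/, /ʃ/ → /l/, /g/ → /d/, giving /mldɔbə/.
Syllabifying with onset maximization leaves /m/, /l/ stranded (only a nasal (/m/, /n/, or /ŋ/) is licensed in coda position; onsets are limited to one consonant).
Each unlicensed consonant becomes the onset of a new syllable: /m/ → /mi/, /l/ → /li/.

milidɔbə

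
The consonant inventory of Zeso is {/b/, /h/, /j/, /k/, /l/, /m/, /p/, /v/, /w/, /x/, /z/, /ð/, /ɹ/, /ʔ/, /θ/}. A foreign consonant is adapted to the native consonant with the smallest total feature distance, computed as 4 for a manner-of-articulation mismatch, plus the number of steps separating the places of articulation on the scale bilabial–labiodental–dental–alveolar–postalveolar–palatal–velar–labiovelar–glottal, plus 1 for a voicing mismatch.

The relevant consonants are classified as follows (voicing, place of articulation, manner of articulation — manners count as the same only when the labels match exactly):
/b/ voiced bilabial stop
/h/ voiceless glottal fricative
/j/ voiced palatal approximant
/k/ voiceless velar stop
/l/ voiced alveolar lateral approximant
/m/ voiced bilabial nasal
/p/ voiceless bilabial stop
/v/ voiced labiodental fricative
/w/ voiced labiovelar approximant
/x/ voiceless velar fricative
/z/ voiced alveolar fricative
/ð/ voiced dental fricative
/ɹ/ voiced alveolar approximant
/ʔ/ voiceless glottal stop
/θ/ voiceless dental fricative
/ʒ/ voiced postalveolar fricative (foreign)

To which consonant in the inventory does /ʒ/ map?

/z/ is closest: same manner (fricative), place distance 1 (postalveolar→alveolar), same voicing; total 1. Next closest is /ð/ at distance 2.

z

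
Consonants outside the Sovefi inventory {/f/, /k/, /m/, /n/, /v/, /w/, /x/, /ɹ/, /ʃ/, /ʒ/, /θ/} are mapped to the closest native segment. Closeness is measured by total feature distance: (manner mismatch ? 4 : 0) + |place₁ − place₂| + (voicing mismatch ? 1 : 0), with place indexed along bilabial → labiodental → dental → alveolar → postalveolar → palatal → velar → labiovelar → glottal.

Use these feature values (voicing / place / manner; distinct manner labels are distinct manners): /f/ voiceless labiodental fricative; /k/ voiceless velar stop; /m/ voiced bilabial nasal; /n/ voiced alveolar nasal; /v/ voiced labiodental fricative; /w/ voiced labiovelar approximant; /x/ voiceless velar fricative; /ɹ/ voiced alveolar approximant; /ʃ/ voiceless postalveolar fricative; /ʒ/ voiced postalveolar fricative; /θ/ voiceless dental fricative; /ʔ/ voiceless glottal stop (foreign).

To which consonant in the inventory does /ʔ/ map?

k

/k/ is closest: same manner (stop), place distance 2 (glottal→velar), same voicing; total 2. Next closest is /w/ at distance 6.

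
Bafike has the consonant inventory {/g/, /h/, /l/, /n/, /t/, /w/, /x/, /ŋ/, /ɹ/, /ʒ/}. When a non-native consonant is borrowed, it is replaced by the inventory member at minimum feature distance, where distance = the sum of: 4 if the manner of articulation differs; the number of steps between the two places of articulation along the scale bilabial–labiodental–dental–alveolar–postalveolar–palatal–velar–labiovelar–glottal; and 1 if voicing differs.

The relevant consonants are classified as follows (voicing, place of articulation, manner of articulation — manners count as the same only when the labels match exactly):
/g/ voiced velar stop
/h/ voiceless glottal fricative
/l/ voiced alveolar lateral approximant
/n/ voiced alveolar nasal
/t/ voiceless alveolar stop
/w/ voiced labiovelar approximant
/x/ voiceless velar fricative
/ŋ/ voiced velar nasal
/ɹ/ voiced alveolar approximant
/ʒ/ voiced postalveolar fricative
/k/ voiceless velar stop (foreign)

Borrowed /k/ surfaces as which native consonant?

g

/g/ is closest: same manner (stop), place distance 0 (velar→velar), voicing differs (+1); total 1. Next closest is /t/ at distance 3.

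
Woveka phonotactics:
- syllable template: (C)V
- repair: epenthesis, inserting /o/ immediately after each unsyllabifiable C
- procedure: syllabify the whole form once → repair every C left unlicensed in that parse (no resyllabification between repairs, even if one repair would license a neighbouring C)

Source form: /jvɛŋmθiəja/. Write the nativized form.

Syllabifying with onset maximization leaves /j/, /ŋ/, /m/ stranded (no codas are permitted; onsets are limited to one consonant).
Each unlicensed consonant becomes the onset of a new syllable: /j/ → /jo/, /ŋ/ → /ŋo/, /m/ → /mo/.

jovɛŋomoθiəja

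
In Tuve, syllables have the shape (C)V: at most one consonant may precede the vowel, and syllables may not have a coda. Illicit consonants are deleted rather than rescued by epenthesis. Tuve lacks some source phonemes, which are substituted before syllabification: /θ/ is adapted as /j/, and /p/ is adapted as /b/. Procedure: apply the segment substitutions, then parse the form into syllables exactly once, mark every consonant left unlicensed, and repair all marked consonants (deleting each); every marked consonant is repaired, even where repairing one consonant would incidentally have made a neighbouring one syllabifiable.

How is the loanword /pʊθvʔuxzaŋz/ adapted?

bʊʔuza

Substitution: /p/ → /b/, /θ/ → /j/, giving /bʊjvʔuxzaŋz/.
Syllabifying with onset maximization leaves /j/, /v/, /x/, /ŋ/, /z/ stranded (no codas are permitted; onsets are limited to one consonant).
Deleting the stranded consonants removes /j/, /v/, /x/, /ŋ/, /z/.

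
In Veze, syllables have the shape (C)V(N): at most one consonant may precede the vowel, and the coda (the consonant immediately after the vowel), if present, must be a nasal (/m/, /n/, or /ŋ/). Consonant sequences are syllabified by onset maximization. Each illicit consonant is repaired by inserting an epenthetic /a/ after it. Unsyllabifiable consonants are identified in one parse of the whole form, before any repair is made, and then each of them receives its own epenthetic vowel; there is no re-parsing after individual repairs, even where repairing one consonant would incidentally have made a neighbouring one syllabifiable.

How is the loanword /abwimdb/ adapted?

abawimdaba

The consonants /b/, /d/, /b/ cannot be parsed into a legal (C)V(N) syllable (only a nasal (/m/, /n/, or /ŋ/) is licensed in coda position; onsets are limited to one consonant).
Inserting the epenthetic vowel yields /b/ → /ba/, /d/ → /da/, /b/ → /ba/.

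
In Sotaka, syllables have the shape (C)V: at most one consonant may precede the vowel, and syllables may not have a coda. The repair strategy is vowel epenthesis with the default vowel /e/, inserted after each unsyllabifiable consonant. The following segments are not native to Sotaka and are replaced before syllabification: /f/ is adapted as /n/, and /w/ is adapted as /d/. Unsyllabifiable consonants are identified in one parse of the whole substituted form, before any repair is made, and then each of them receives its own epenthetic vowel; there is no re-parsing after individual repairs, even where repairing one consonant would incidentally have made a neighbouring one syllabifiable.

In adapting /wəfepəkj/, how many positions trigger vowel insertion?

2

After substitution the input is /dənepəkj/.
The unsyllabifiable consonants are /k/, /j/; each receives one epenthetic vowel.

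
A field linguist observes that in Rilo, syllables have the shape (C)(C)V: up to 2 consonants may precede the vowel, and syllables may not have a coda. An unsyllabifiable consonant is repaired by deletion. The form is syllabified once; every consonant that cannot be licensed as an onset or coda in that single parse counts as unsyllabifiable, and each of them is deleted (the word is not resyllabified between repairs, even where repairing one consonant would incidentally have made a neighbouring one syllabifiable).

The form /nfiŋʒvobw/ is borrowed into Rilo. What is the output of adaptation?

Under (C)(C)V, the unsyllabifiable consonants are /ŋ/, /b/, /w/ (no codas are permitted; onsets may contain at most 2 consonants).
Each unlicensed consonant is deleted: /ŋ/, /b/, /w/.

nfiʒvo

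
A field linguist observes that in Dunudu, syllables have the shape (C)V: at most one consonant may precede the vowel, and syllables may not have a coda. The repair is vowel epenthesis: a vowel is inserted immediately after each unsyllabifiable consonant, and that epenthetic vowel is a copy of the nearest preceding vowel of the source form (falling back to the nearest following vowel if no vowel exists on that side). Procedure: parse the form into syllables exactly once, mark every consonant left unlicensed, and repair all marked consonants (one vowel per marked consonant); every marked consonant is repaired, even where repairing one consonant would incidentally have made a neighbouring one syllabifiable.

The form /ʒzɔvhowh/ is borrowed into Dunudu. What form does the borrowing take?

Syllabifying with onset maximization leaves /ʒ/, /v/, /w/, /h/ stranded (no codas are permitted; onsets are limited to one consonant).
Epenthesis after each stranded consonant: /ʒ/ → /ʒɔ/, /v/ → /vɔ/, /w/ → /wo/, /h/ → /ho/.

ʒɔzɔvɔhowoho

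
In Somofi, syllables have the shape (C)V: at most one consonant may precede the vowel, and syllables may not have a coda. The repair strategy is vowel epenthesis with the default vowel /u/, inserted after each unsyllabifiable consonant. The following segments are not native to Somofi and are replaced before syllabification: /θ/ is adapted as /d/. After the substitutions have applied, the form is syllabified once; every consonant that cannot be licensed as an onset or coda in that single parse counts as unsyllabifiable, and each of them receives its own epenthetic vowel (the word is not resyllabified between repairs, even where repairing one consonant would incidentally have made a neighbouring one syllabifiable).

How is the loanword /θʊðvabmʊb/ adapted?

Substitution: /θ/ → /d/, giving /dʊðvabmʊb/.
The consonants /ð/, /b/, /b/ cannot be parsed into a legal (C)V syllable (no codas are permitted; onsets are limited to one consonant).
Epenthesis after each stranded consonant: /ð/ → /ðu/, /b/ → /bu/, /b/ → /bu/.

dʊðuvabumʊbu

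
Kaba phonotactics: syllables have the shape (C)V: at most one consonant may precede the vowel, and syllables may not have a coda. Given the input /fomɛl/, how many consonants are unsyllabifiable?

1

Under (C)V, the unsyllabifiable consonants are /l/ (no codas are permitted; onsets are limited to one consonant).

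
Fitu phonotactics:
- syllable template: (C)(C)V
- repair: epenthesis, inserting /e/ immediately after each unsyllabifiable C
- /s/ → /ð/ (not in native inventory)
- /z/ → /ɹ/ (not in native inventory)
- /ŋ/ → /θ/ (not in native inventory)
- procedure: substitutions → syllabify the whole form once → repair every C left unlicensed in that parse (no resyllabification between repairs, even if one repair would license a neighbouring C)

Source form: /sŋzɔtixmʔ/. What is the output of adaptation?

ðeθɹɔtixemeʔe

Substitution: /s/ → /ð/, /ŋ/ → /θ/, /z/ → /ɹ/, giving /ðθɹɔtixmʔ/.
Syllabifying with onset maximization leaves /ð/, /x/, /m/, /ʔ/ stranded (no codas are permitted; onsets may contain at most 2 consonants).
Inserting the epenthetic vowel yields /ð/ → /ðe/, /x/ → /xe/, /m/ → /me/, /ʔ/ → /ʔe/.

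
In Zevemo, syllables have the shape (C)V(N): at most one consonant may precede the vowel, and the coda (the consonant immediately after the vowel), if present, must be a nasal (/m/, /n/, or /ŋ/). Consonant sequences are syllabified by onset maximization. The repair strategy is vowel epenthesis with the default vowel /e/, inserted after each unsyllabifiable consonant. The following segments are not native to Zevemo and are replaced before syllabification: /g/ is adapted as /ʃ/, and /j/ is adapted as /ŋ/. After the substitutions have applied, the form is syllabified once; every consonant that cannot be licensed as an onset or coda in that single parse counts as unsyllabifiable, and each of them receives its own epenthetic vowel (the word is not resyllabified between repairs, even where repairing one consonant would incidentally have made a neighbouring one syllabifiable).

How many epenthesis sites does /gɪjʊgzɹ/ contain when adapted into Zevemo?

3

After substitution the input is /ʃɪŋʊʃzɹ/.
The unsyllabifiable consonants are /ʃ/, /z/, /ɹ/; each receives one epenthetic vowel.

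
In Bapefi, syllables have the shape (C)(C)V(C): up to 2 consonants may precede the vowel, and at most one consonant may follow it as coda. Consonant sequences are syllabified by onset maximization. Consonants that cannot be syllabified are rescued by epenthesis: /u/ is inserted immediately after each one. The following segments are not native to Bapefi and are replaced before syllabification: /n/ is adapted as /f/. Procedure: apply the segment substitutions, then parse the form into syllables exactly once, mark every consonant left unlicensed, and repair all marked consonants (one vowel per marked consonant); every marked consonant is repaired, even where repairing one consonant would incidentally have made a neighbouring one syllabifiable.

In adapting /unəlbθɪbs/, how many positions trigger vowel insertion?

1

After substitution the input is /ufəlbθɪbs/.
The unsyllabifiable consonants are /s/; each receives one epenthetic vowel.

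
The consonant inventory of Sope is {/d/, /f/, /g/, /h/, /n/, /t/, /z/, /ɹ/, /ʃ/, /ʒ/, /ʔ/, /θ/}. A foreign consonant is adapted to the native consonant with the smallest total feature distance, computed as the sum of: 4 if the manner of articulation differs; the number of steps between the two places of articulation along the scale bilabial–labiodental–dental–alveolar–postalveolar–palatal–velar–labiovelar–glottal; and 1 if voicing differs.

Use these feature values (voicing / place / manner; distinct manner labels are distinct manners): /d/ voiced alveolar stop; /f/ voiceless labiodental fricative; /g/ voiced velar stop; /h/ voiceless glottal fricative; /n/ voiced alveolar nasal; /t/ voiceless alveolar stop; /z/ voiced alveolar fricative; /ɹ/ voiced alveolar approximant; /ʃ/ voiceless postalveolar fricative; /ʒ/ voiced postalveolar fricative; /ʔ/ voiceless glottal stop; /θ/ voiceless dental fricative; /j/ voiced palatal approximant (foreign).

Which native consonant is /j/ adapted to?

ɹ

/ɹ/ is closest: same manner (approximant), place distance 2 (palatal→alveolar), same voicing; total 2. Next closest is /g/ at distance 5.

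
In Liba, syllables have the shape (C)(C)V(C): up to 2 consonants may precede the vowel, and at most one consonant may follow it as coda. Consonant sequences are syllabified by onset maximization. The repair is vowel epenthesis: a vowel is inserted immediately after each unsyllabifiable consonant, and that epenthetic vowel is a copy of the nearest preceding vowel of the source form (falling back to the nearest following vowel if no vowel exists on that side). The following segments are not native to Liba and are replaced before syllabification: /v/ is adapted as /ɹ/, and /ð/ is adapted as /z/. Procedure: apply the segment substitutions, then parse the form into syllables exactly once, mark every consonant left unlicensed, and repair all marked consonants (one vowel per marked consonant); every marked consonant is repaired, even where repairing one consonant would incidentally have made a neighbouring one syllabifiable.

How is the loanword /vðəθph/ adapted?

Substitution: /v/ → /ɹ/, /ð/ → /z/, giving /ɹzəθph/.
The consonants /p/, /h/ cannot be parsed into a legal (C)(C)V(C) syllable (at most one coda consonant is licensed; onsets may contain at most 2 consonants).
Epenthesis after each stranded consonant: /p/ → /pə/, /h/ → /hə/.

ɹzəθpəhə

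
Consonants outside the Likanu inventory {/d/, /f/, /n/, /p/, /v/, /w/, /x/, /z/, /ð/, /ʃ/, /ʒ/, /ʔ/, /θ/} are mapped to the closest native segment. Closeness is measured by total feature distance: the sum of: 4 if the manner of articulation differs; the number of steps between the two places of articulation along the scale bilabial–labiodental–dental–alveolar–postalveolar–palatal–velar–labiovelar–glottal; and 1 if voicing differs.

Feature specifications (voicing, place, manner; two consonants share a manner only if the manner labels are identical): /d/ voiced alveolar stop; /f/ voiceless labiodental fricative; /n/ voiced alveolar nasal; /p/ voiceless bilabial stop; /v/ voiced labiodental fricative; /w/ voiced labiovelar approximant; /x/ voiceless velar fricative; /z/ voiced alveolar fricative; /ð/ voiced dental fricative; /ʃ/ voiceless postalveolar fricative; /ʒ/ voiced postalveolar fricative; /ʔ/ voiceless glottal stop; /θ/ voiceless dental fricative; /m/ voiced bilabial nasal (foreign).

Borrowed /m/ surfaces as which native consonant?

n

/n/ is closest: same manner (nasal), place distance 3 (bilabial→alveolar), same voicing; total 3. Next closest is /p/ at distance 5.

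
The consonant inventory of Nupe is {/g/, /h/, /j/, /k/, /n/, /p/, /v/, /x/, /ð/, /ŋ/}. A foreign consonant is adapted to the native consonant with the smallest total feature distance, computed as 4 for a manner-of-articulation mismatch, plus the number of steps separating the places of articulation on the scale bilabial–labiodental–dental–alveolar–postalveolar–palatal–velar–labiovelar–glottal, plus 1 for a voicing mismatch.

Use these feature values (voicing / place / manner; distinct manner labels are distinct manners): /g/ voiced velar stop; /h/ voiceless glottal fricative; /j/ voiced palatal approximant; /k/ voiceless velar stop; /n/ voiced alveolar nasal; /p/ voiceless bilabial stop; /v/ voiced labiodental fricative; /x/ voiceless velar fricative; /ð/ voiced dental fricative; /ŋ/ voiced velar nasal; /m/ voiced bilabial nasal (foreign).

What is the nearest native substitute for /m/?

n

/n/ is closest: same manner (nasal), place distance 3 (bilabial→alveolar), same voicing; total 3. Next closest is /p/ at distance 5.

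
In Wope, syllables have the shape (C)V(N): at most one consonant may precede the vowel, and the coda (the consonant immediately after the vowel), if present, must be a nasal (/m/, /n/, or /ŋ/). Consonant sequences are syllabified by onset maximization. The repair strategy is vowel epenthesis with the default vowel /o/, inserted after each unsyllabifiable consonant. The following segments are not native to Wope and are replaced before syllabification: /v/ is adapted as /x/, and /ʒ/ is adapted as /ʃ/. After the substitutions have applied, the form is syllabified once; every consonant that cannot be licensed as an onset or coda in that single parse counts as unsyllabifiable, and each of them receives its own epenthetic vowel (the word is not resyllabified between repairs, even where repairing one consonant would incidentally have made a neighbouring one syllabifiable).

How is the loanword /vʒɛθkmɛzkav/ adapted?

xoʃɛθokomɛzokaxo

Substitution: /v/ → /x/, /ʒ/ → /ʃ/, giving /xʃɛθkmɛzkax/.
Under (C)V(N), the unsyllabifiable consonants are /x/, /θ/, /k/, /z/, /x/ (only a nasal (/m/, /n/, or /ŋ/) is licensed in coda position; onsets are limited to one consonant).
Inserting the epenthetic vowel yields /x/ → /xo/, /θ/ → /θo/, /k/ → /ko/, /z/ → /zo/, /x/ → /xo/.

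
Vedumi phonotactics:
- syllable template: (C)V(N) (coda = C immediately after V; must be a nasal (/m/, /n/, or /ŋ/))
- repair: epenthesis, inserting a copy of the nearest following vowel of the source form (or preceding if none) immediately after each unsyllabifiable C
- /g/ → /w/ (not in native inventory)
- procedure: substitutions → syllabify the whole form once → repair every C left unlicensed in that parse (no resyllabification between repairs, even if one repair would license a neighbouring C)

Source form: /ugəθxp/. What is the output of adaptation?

uwəθəxəpə

Substitution: /g/ → /w/, giving /uwəθxp/.
Syllabifying with onset maximization leaves /θ/, /x/, /p/ stranded (only a nasal (/m/, /n/, or /ŋ/) is licensed in coda position; onsets are limited to one consonant).
Epenthesis after each stranded consonant: /θ/ → /θə/, /x/ → /xə/, /p/ → /pə/.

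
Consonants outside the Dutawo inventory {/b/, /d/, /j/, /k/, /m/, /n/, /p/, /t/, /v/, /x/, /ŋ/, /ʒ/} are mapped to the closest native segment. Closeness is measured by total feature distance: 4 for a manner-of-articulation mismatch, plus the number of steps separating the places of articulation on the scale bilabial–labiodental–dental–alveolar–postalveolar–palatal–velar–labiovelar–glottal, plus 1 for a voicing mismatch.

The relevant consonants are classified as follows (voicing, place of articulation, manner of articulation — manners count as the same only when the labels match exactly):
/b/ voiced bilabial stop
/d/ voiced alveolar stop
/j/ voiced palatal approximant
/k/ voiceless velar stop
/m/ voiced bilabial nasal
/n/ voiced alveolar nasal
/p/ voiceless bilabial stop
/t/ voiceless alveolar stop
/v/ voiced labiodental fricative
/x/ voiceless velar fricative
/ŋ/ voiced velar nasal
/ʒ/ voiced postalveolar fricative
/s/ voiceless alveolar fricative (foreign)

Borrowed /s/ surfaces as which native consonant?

ʒ

/ʒ/ is closest: same manner (fricative), place distance 1 (alveolar→postalveolar), voicing differs (+1); total 2. Next closest is /v/ at distance 3.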